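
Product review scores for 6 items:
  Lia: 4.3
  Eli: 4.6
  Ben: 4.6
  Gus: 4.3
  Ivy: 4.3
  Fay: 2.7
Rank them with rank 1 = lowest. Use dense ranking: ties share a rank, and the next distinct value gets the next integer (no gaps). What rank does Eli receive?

3

Sorted (ascending): 2.7, 4.3, 4.3, 4.3, 4.6, 4.6
The 3 values of 4.3 share dense rank 2.
The 2 values of 4.6 share dense rank 3.
Remaining distinct values take the next consecutive integers.
Eli has value 4.6 → rank 3.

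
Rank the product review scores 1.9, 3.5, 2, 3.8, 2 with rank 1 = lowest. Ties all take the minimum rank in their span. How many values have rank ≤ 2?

3

Sorted (ascending): 1.9, 2, 2, 3.5, 3.8
The 2 values of 2 occupy positions 2–3 → each gets rank 2.
Ranks ≤ 2: {1, 2, 2} → 3 values.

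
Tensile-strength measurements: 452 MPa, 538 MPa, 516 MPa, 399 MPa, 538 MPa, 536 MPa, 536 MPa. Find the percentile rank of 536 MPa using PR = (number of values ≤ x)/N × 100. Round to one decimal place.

71.4

N = 7.
Strictly below 536: 3. Equal to 536: 2.
PR = 5/7 × 100 = 71.4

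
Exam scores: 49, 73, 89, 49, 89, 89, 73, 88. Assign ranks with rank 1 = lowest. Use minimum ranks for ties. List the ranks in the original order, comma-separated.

Sorted (ascending): 49, 49, 73, 73, 88, 89, 89, 89
The 2 values of 49 occupy positions 1–2 → each gets rank 1.
The 2 values of 73 occupy positions 3–4 → each gets rank 3.
The 3 values of 89 occupy positions 6–8 → each gets rank 6.

1, 3, 6, 1, 6, 6, 3, 5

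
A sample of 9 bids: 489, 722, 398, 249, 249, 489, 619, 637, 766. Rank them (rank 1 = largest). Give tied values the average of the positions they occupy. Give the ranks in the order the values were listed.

5.5, 2, 7, 8.5, 8.5, 5.5, 4, 3, 1

Sorted (descending): 766, 722, 637, 619, 489, 489, 398, 249, 249
The 2 values of 489 occupy positions 5–6 → average rank (5+6)/2 = 5.5.
The 2 values of 249 occupy positions 8–9 → average rank (8+9)/2 = 8.5.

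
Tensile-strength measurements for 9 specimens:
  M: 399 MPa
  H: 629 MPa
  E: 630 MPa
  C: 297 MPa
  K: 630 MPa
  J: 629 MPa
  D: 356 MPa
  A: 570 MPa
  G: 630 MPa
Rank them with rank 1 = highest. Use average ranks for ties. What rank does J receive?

Sorted (descending): 630, 630, 630, 629, 629, 570, 399, 356, 297
The 3 values of 630 occupy positions 1–3 → average rank 2.
The 2 values of 629 occupy positions 4–5 → average rank (4+5)/2 = 4.5.
J has value 629 MPa → rank 4.5.

4.5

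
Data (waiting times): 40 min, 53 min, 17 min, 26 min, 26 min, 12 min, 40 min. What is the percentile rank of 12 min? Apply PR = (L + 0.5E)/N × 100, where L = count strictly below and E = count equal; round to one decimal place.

N = 7.
Strictly below 12: 0. Equal to 12: 1.
PR = (0 + 0.5·1)/7 × 100 = 7.1

7.1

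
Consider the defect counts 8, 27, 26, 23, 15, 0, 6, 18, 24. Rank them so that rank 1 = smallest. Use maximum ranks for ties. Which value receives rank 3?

Sorted (ascending): 0, 6, 8, 15, 18, 23, 24, 26, 27
No ties — each value takes its position as its rank.
Rank 3 → value 8.

8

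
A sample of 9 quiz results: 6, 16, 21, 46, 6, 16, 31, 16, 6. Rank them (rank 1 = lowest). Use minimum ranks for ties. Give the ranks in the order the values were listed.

1, 4, 7, 9, 1, 4, 8, 4, 1

Sorted (ascending): 6, 6, 6, 16, 16, 16, 21, 31, 46
The 3 values of 6 occupy positions 1–3 → each gets rank 1.
The 3 values of 16 occupy positions 4–6 → each gets rank 4.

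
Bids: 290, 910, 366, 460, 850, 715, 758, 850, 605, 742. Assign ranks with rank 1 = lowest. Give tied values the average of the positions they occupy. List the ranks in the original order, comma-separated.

Sorted (ascending): 290, 366, 460, 605, 715, 742, 758, 850, 850, 910
The 2 values of 850 occupy positions 8–9 → average rank (8+9)/2 = 8.5.

1, 10, 2, 3, 8.5, 5, 7, 8.5, 4, 6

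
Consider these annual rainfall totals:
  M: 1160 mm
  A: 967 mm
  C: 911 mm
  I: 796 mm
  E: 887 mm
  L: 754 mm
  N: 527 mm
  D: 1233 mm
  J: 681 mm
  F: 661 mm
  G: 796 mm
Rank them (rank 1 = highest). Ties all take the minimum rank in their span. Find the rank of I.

6

Sorted (descending): 1233, 1160, 967, 911, 887, 796, 796, 754, 681, 661, 527
The 2 values of 796 occupy positions 6–7 → each gets rank 6.
I has value 796 mm → rank 6.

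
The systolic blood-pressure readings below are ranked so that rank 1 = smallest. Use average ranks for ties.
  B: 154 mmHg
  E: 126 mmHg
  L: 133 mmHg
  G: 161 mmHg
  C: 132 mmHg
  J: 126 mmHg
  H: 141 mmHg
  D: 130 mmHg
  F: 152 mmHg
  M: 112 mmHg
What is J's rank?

2.5

Sorted (ascending): 112, 126, 126, 130, 132, 133, 141, 152, 154, 161
The 2 values of 126 occupy positions 2–3 → average rank (2+3)/2 = 2.5.
J has value 126 mmHg → rank 2.5.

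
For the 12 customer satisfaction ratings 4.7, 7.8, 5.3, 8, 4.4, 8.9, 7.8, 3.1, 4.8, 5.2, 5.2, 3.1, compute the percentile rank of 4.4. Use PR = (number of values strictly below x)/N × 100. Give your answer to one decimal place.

N = 12.
Strictly below 4.4: 2. Equal to 4.4: 1.
PR = 2/12 × 100 = 16.7

16.7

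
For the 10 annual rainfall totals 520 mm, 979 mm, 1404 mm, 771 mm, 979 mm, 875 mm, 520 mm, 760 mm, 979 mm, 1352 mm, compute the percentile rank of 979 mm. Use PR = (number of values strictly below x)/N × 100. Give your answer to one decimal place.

N = 10.
Strictly below 979: 5. Equal to 979: 3.
PR = 5/10 × 100 = 50.0

50.0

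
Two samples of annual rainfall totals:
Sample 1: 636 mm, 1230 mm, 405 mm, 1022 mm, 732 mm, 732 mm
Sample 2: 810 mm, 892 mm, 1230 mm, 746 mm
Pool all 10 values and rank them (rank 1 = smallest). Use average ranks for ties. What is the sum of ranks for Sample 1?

Sorted (ascending): 405, 636, 732, 732, 746, 810, 892, 1022, 1230, 1230
The 2 values of 732 occupy positions 3–4 → average rank (3+4)/2 = 3.5.
The 2 values of 1230 occupy positions 9–10 → average rank (9+10)/2 = 9.5.
Sample 1 values → pooled ranks: 636→2, 1230→9.5, 405→1, 1022→8, 732→3.5, 732→3.5
Rank sum = 2 + 9.5 + 1 + 8 + 3.5 + 3.5 = 27.5

27.5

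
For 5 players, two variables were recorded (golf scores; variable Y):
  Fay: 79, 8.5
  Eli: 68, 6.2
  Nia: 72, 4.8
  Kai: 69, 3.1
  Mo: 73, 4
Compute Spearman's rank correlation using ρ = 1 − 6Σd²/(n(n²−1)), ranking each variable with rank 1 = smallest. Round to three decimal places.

0.300

Ranks of variable 1: 5, 1, 3, 2, 4
Ranks of variable 2: 5, 4, 3, 1, 2
d = r₁ − r₂: 0, -3, 0, 1, 2
d²: 0, 9, 0, 1, 4; Σd² = 14
ρ = 1 − 6·14/(5·24) = 1 − 84/120 = 0.300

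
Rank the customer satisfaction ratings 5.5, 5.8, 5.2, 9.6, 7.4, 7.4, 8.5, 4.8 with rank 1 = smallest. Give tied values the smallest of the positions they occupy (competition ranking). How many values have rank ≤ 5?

Sorted (ascending): 4.8, 5.2, 5.5, 5.8, 7.4, 7.4, 8.5, 9.6
The 2 values of 7.4 occupy positions 5–6 → each gets rank 5.
Ranks ≤ 5: {1, 2, 3, 4, 5, 5} → 6 values.

6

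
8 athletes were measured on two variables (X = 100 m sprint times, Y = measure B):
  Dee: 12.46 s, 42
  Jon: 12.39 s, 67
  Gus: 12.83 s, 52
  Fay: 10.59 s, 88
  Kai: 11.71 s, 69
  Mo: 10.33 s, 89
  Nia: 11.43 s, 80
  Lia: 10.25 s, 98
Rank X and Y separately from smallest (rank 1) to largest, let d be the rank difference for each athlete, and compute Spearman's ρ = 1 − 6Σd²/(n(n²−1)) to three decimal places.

-0.976

Ranks of variable 1: 7, 6, 8, 3, 5, 2, 4, 1
Ranks of variable 2: 1, 3, 2, 6, 4, 7, 5, 8
d = r₁ − r₂: 6, 3, 6, -3, 1, -5, -1, -7
d²: 36, 9, 36, 9, 1, 25, 1, 49; Σd² = 166
ρ = 1 − 6·166/(8·63) = 1 − 996/504 = -0.976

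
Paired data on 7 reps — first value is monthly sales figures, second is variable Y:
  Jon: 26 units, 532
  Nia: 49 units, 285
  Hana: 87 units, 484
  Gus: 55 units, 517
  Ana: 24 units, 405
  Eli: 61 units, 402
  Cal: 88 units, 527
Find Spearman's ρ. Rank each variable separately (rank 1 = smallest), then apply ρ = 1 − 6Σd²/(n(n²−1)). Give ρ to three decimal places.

0.143

Ranks of variable 1: 2, 3, 6, 4, 1, 5, 7
Ranks of variable 2: 7, 1, 4, 5, 3, 2, 6
d = r₁ − r₂: -5, 2, 2, -1, -2, 3, 1
d²: 25, 4, 4, 1, 4, 9, 1; Σd² = 48
ρ = 1 − 6·48/(7·48) = 1 − 288/336 = 0.143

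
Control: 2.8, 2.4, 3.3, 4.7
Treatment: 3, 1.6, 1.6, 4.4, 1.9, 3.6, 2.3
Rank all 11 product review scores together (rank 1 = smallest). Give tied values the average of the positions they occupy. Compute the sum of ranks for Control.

30

Sorted (ascending): 1.6, 1.6, 1.9, 2.3, 2.4, 2.8, 3, 3.3, 3.6, 4.4, 4.7
The 2 values of 1.6 occupy positions 1–2 → average rank (1+2)/2 = 1.5.
Control values → pooled ranks: 2.8→6, 2.4→5, 3.3→8, 4.7→11
Rank sum = 6 + 5 + 8 + 11 = 30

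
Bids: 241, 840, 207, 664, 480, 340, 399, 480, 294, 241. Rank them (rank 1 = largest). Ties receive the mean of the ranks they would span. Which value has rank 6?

340

Sorted (descending): 840, 664, 480, 480, 399, 340, 294, 241, 241, 207
The 2 values of 480 occupy positions 3–4 → average rank (3+4)/2 = 3.5.
The 2 values of 241 occupy positions 8–9 → average rank (8+9)/2 = 8.5.
Rank 6 → value 340.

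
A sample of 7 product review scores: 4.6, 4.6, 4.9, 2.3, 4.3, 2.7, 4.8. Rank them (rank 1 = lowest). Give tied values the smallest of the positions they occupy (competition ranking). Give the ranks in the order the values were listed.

Sorted (ascending): 2.3, 2.7, 4.3, 4.6, 4.6, 4.8, 4.9
The 2 values of 4.6 occupy positions 4–5 → each gets rank 4.

4, 4, 7, 1, 3, 2, 6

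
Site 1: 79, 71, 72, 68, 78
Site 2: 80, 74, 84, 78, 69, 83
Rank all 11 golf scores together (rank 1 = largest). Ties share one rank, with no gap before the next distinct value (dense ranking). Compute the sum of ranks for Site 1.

Sorted (descending): 84, 83, 80, 79, 78, 78, 74, 72, 71, 69, 68
The 2 values of 78 share dense rank 5.
Remaining distinct values take the next consecutive integers.
Site 1 values → pooled ranks: 79→4, 71→8, 72→7, 68→10, 78→5
Rank sum = 4 + 8 + 7 + 10 + 5 = 34

34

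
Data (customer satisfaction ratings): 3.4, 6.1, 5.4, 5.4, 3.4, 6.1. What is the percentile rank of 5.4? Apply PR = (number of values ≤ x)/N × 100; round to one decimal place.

66.7

N = 6.
Strictly below 5.4: 2. Equal to 5.4: 2.
PR = 4/6 × 100 = 66.7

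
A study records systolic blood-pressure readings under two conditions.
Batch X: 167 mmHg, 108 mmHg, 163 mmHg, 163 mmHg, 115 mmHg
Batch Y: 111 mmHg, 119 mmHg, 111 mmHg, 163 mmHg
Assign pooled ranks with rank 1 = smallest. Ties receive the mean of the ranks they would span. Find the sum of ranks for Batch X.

28

Sorted (ascending): 108, 111, 111, 115, 119, 163, 163, 163, 167
The 2 values of 111 occupy positions 2–3 → average rank (2+3)/2 = 2.5.
The 3 values of 163 occupy positions 6–8 → average rank 7.
Batch X values → pooled ranks: 167→9, 108→1, 163→7, 163→7, 115→4
Rank sum = 9 + 1 + 7 + 7 + 4 = 28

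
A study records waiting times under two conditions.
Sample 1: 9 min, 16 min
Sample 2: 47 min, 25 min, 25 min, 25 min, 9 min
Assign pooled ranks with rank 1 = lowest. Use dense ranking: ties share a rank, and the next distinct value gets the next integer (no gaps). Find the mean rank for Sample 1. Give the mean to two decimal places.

Sorted (ascending): 9, 9, 16, 25, 25, 25, 47
The 2 values of 9 share dense rank 1.
The 3 values of 25 share dense rank 3.
Remaining distinct values take the next consecutive integers.
Sample 1 values → pooled ranks: 9→1, 16→2
Mean rank = (1 + 2) / 2 = 1.50

1.50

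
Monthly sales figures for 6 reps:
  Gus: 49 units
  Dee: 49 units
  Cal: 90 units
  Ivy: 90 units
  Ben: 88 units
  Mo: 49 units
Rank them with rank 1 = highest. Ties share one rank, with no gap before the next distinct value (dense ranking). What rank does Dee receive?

3

Sorted (descending): 90, 90, 88, 49, 49, 49
The 2 values of 90 share dense rank 1.
The 3 values of 49 share dense rank 3.
Remaining distinct values take the next consecutive integers.
Dee has value 49 units → rank 3.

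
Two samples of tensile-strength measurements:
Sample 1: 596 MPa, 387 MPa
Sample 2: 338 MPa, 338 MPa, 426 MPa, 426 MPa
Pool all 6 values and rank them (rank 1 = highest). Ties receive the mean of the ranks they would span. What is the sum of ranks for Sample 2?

16

Sorted (descending): 596, 426, 426, 387, 338, 338
The 2 values of 426 occupy positions 2–3 → average rank (2+3)/2 = 2.5.
The 2 values of 338 occupy positions 5–6 → average rank (5+6)/2 = 5.5.
Sample 2 values → pooled ranks: 338→5.5, 338→5.5, 426→2.5, 426→2.5
Rank sum = 5.5 + 5.5 + 2.5 + 2.5 = 16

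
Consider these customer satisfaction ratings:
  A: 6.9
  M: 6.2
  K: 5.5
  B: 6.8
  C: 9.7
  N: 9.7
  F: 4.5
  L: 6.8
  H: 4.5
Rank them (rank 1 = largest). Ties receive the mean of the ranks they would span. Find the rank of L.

4.5

Sorted (descending): 9.7, 9.7, 6.9, 6.8, 6.8, 6.2, 5.5, 4.5, 4.5
The 2 values of 9.7 occupy positions 1–2 → average rank (1+2)/2 = 1.5.
The 2 values of 6.8 occupy positions 4–5 → average rank (4+5)/2 = 4.5.
The 2 values of 4.5 occupy positions 8–9 → average rank (8+9)/2 = 8.5.
L has value 6.8 → rank 4.5.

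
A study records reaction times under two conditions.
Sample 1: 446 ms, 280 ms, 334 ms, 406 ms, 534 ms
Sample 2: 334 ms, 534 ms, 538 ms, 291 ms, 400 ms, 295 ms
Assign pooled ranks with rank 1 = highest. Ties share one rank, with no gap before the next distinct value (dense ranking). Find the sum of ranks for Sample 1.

24

Sorted (descending): 538, 534, 534, 446, 406, 400, 334, 334, 295, 291, 280
The 2 values of 534 share dense rank 2.
The 2 values of 334 share dense rank 6.
Remaining distinct values take the next consecutive integers.
Sample 1 values → pooled ranks: 446→3, 280→9, 334→6, 406→4, 534→2
Rank sum = 3 + 9 + 6 + 4 + 2 = 24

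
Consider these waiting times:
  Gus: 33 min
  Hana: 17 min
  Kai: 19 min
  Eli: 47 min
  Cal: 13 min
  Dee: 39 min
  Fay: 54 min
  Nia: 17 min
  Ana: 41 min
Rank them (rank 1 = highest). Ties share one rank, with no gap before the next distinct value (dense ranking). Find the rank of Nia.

7

Sorted (descending): 54, 47, 41, 39, 33, 19, 17, 17, 13
The 2 values of 17 share dense rank 7.
Remaining distinct values take the next consecutive integers.
Nia has value 17 min → rank 7.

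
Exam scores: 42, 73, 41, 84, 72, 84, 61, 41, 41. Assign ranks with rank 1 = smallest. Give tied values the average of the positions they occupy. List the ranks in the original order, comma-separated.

4, 7, 2, 8.5, 6, 8.5, 5, 2, 2

Sorted (ascending): 41, 41, 41, 42, 61, 72, 73, 84, 84
The 3 values of 41 occupy positions 1–3 → average rank 2.
The 2 values of 84 occupy positions 8–9 → average rank (8+9)/2 = 8.5.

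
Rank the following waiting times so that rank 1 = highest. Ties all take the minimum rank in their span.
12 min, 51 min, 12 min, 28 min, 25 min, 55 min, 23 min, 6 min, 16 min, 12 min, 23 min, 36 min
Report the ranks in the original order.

9, 2, 9, 4, 5, 1, 6, 12, 8, 9, 6, 3

Sorted (descending): 55, 51, 36, 28, 25, 23, 23, 16, 12, 12, 12, 6
The 2 values of 23 occupy positions 6–7 → each gets rank 6.
The 3 values of 12 occupy positions 9–11 → each gets rank 9.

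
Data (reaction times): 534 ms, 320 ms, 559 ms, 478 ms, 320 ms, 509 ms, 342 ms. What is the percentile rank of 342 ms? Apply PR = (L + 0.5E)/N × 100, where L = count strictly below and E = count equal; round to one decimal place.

35.7

N = 7.
Strictly below 342: 2. Equal to 342: 1.
PR = (2 + 0.5·1)/7 × 100 = 35.7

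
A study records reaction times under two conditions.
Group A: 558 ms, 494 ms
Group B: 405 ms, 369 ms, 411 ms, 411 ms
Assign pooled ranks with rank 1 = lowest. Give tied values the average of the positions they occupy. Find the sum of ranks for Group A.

Sorted (ascending): 369, 405, 411, 411, 494, 558
The 2 values of 411 occupy positions 3–4 → average rank (3+4)/2 = 3.5.
Group A values → pooled ranks: 558→6, 494→5
Rank sum = 6 + 5 = 11

11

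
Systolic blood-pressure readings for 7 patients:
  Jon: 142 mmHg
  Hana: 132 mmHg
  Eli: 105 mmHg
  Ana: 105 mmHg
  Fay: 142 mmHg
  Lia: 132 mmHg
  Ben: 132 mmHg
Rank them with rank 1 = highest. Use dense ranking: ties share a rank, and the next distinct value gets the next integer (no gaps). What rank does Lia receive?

2

Sorted (descending): 142, 142, 132, 132, 132, 105, 105
The 2 values of 142 share dense rank 1.
The 3 values of 132 share dense rank 2.
The 2 values of 105 share dense rank 3.
Lia has value 132 mmHg → rank 2.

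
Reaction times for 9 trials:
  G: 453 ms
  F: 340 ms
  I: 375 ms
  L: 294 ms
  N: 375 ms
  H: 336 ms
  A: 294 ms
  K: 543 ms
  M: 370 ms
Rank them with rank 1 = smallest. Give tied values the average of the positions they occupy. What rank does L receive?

1.5

Sorted (ascending): 294, 294, 336, 340, 370, 375, 375, 453, 543
The 2 values of 294 occupy positions 1–2 → average rank (1+2)/2 = 1.5.
The 2 values of 375 occupy positions 6–7 → average rank (6+7)/2 = 6.5.
L has value 294 ms → rank 1.5.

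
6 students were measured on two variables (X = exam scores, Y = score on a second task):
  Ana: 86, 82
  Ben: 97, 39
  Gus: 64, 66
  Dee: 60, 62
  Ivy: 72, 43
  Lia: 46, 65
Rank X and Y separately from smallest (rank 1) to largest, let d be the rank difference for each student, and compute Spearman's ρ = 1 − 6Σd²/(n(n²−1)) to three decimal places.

Ranks of variable 1: 5, 6, 3, 2, 4, 1
Ranks of variable 2: 6, 1, 5, 3, 2, 4
d = r₁ − r₂: -1, 5, -2, -1, 2, -3
d²: 1, 25, 4, 1, 4, 9; Σd² = 44
ρ = 1 − 6·44/(6·35) = 1 − 264/210 = -0.257

-0.257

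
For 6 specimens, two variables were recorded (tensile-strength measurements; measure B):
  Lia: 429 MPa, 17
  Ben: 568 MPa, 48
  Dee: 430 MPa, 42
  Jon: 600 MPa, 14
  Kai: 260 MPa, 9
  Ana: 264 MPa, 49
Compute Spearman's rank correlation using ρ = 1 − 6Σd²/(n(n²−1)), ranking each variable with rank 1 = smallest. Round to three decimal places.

0.086

Ranks of variable 1: 3, 5, 4, 6, 1, 2
Ranks of variable 2: 3, 5, 4, 2, 1, 6
d = r₁ − r₂: 0, 0, 0, 4, 0, -4
d²: 0, 0, 0, 16, 0, 16; Σd² = 32
ρ = 1 − 6·32/(6·35) = 1 − 192/210 = 0.086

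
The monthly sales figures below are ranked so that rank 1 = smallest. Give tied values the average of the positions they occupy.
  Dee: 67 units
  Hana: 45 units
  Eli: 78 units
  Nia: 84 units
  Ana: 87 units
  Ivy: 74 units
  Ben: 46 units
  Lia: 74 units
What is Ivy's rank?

4.5

Sorted (ascending): 45, 46, 67, 74, 74, 78, 84, 87
The 2 values of 74 occupy positions 4–5 → average rank (4+5)/2 = 4.5.
Ivy has value 74 units → rank 4.5.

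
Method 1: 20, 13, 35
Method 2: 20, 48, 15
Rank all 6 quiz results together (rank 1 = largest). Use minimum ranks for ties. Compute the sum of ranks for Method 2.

Sorted (descending): 48, 35, 20, 20, 15, 13
The 2 values of 20 occupy positions 3–4 → each gets rank 3.
Method 2 values → pooled ranks: 20→3, 48→1, 15→5
Rank sum = 3 + 1 + 5 = 9

9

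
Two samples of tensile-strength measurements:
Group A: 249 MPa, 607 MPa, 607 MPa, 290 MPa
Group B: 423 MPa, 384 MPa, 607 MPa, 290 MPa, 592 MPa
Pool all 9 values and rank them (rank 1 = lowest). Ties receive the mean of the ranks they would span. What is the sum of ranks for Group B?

Sorted (ascending): 249, 290, 290, 384, 423, 592, 607, 607, 607
The 2 values of 290 occupy positions 2–3 → average rank (2+3)/2 = 2.5.
The 3 values of 607 occupy positions 7–9 → average rank 8.
Group B values → pooled ranks: 423→5, 384→4, 607→8, 290→2.5, 592→6
Rank sum = 5 + 4 + 8 + 2.5 + 6 = 25.5

25.5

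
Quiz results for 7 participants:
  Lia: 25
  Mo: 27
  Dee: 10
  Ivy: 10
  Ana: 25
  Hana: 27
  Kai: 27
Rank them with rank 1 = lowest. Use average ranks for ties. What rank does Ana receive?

3.5

Sorted (ascending): 10, 10, 25, 25, 27, 27, 27
The 2 values of 10 occupy positions 1–2 → average rank (1+2)/2 = 1.5.
The 2 values of 25 occupy positions 3–4 → average rank (3+4)/2 = 3.5.
The 3 values of 27 occupy positions 5–7 → average rank 6.
Ana has value 25 → rank 3.5.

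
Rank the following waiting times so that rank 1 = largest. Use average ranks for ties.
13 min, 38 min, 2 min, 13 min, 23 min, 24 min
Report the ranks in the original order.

Sorted (descending): 38, 24, 23, 13, 13, 2
The 2 values of 13 occupy positions 4–5 → average rank (4+5)/2 = 4.5.

4.5, 1, 6, 4.5, 3, 2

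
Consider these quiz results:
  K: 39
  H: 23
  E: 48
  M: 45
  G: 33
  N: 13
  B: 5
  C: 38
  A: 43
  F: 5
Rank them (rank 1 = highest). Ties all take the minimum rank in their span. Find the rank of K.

4

Sorted (descending): 48, 45, 43, 39, 38, 33, 23, 13, 5, 5
The 2 values of 5 occupy positions 9–10 → each gets rank 9.
K has value 39 → rank 4.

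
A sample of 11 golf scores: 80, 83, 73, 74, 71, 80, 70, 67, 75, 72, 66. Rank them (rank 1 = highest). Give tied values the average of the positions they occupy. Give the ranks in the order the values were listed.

Sorted (descending): 83, 80, 80, 75, 74, 73, 72, 71, 70, 67, 66
The 2 values of 80 occupy positions 2–3 → average rank (2+3)/2 = 2.5.

2.5, 1, 6, 5, 8, 2.5, 9, 10, 4, 7, 11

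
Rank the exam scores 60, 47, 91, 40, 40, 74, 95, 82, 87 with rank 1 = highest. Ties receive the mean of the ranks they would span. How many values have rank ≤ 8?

7

Sorted (descending): 95, 91, 87, 82, 74, 60, 47, 40, 40
The 2 values of 40 occupy positions 8–9 → average rank (8+9)/2 = 8.5.
Ranks ≤ 8: {1, 2, 3, 4, 5, 6, 7} → 7 values.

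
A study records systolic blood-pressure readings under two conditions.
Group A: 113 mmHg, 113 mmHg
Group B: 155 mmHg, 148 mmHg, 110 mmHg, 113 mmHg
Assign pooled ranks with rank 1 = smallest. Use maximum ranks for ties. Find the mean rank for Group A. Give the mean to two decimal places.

4.00

Sorted (ascending): 110, 113, 113, 113, 148, 155
The 3 values of 113 occupy positions 2–4 → each gets rank 4.
Group A values → pooled ranks: 113→4, 113→4
Mean rank = (4 + 4) / 2 = 4.00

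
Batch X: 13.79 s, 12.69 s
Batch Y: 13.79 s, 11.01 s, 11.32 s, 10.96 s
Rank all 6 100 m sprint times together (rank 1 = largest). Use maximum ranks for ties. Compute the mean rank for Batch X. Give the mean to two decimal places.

2.50

Sorted (descending): 13.79, 13.79, 12.69, 11.32, 11.01, 10.96
The 2 values of 13.79 occupy positions 1–2 → each gets rank 2.
Batch X values → pooled ranks: 13.79→2, 12.69→3
Mean rank = (2 + 3) / 2 = 2.50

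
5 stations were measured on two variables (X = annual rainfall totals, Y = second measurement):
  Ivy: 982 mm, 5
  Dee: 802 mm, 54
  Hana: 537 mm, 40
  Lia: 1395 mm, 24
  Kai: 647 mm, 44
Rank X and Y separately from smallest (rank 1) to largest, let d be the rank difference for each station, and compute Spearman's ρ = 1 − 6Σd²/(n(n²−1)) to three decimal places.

Ranks of variable 1: 4, 3, 1, 5, 2
Ranks of variable 2: 1, 5, 3, 2, 4
d = r₁ − r₂: 3, -2, -2, 3, -2
d²: 9, 4, 4, 9, 4; Σd² = 30
ρ = 1 − 6·30/(5·24) = 1 − 180/120 = -0.500

-0.500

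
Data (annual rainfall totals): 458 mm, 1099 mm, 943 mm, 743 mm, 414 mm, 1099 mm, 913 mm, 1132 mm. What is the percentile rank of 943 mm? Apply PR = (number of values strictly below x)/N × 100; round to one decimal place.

N = 8.
Strictly below 943: 4. Equal to 943: 1.
PR = 4/8 × 100 = 50.0

50.0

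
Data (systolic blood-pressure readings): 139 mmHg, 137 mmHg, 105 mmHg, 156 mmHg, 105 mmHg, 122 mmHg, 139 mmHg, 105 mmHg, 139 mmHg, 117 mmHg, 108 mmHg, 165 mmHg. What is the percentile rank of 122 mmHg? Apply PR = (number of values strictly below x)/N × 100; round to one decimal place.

41.7

N = 12.
Strictly below 122: 5. Equal to 122: 1.
PR = 5/12 × 100 = 41.7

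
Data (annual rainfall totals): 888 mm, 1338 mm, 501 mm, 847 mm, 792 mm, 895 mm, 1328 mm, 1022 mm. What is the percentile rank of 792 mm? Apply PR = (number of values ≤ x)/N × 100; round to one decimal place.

N = 8.
Strictly below 792: 1. Equal to 792: 1.
PR = 2/8 × 100 = 25.0

25.0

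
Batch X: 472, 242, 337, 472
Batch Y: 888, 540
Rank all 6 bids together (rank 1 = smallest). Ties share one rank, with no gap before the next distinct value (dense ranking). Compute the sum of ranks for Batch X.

Sorted (ascending): 242, 337, 472, 472, 540, 888
The 2 values of 472 share dense rank 3.
Remaining distinct values take the next consecutive integers.
Batch X values → pooled ranks: 472→3, 242→1, 337→2, 472→3
Rank sum = 3 + 1 + 2 + 3 = 9

9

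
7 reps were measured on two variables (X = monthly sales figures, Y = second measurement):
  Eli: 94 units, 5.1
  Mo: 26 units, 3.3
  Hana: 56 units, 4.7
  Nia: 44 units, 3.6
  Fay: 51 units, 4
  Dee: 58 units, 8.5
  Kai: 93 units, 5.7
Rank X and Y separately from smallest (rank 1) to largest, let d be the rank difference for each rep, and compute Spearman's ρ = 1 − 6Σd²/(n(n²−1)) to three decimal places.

Ranks of variable 1: 7, 1, 4, 2, 3, 5, 6
Ranks of variable 2: 5, 1, 4, 2, 3, 7, 6
d = r₁ − r₂: 2, 0, 0, 0, 0, -2, 0
d²: 4, 0, 0, 0, 0, 4, 0; Σd² = 8
ρ = 1 − 6·8/(7·48) = 1 − 48/336 = 0.857

0.857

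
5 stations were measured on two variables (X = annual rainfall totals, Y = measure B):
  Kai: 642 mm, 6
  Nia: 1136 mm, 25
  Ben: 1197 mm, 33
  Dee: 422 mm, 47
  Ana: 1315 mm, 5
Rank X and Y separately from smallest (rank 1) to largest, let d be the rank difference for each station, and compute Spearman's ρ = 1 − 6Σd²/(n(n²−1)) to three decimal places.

-0.600

Ranks of variable 1: 2, 3, 4, 1, 5
Ranks of variable 2: 2, 3, 4, 5, 1
d = r₁ − r₂: 0, 0, 0, -4, 4
d²: 0, 0, 0, 16, 16; Σd² = 32
ρ = 1 − 6·32/(5·24) = 1 − 192/120 = -0.600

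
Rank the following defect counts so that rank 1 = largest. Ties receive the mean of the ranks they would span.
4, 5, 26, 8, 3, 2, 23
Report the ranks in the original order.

5, 4, 1, 3, 6, 7, 2

Sorted (descending): 26, 23, 8, 5, 4, 3, 2
No ties — each value takes its position as its rank.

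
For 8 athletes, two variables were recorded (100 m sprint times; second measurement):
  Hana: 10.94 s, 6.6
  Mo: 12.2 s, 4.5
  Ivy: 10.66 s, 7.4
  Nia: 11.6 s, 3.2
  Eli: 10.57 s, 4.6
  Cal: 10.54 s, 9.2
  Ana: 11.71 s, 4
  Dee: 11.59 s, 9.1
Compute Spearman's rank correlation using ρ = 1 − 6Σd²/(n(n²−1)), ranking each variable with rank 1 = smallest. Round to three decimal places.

-0.690

Ranks of variable 1: 4, 8, 3, 6, 2, 1, 7, 5
Ranks of variable 2: 5, 3, 6, 1, 4, 8, 2, 7
d = r₁ − r₂: -1, 5, -3, 5, -2, -7, 5, -2
d²: 1, 25, 9, 25, 4, 49, 25, 4; Σd² = 142
ρ = 1 − 6·142/(8·63) = 1 − 852/504 = -0.690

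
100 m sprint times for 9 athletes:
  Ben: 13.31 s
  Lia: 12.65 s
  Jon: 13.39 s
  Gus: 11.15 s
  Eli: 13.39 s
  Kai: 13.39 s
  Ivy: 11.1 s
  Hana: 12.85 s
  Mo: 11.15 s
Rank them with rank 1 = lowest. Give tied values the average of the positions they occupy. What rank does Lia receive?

Sorted (ascending): 11.1, 11.15, 11.15, 12.65, 12.85, 13.31, 13.39, 13.39, 13.39
The 2 values of 11.15 occupy positions 2–3 → average rank (2+3)/2 = 2.5.
The 3 values of 13.39 occupy positions 7–9 → average rank 8.
Lia has value 12.65 s → rank 4.

4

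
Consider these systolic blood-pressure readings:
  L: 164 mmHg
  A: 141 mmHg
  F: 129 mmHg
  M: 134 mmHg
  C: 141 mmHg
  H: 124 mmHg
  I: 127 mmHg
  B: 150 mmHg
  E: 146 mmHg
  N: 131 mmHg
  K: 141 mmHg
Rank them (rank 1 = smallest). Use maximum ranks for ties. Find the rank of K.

Sorted (ascending): 124, 127, 129, 131, 134, 141, 141, 141, 146, 150, 164
The 3 values of 141 occupy positions 6–8 → each gets rank 8.
K has value 141 mmHg → rank 8.

8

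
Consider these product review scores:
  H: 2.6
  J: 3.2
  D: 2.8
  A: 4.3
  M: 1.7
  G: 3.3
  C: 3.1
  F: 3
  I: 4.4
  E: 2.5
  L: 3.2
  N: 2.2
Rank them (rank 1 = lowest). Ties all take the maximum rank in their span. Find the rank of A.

Sorted (ascending): 1.7, 2.2, 2.5, 2.6, 2.8, 3, 3.1, 3.2, 3.2, 3.3, 4.3, 4.4
The 2 values of 3.2 occupy positions 8–9 → each gets rank 9.
A has value 4.3 → rank 11.

11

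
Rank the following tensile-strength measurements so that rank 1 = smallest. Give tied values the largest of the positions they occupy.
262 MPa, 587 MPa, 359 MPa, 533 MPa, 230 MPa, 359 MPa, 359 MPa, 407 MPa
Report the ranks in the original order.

2, 8, 5, 7, 1, 5, 5, 6

Sorted (ascending): 230, 262, 359, 359, 359, 407, 533, 587
The 3 values of 359 occupy positions 3–5 → each gets rank 5.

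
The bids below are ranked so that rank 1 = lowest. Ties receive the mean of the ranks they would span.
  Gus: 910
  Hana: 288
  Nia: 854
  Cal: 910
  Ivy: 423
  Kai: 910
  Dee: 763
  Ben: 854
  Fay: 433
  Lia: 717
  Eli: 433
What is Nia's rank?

7.5

Sorted (ascending): 288, 423, 433, 433, 717, 763, 854, 854, 910, 910, 910
The 2 values of 433 occupy positions 3–4 → average rank (3+4)/2 = 3.5.
The 2 values of 854 occupy positions 7–8 → average rank (7+8)/2 = 7.5.
The 3 values of 910 occupy positions 9–11 → average rank 10.
Nia has value 854 → rank 7.5.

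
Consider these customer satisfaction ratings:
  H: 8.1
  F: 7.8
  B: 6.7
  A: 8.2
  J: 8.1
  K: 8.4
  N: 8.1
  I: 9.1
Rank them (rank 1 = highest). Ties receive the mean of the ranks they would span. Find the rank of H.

Sorted (descending): 9.1, 8.4, 8.2, 8.1, 8.1, 8.1, 7.8, 6.7
The 3 values of 8.1 occupy positions 4–6 → average rank 5.
H has value 8.1 → rank 5.

5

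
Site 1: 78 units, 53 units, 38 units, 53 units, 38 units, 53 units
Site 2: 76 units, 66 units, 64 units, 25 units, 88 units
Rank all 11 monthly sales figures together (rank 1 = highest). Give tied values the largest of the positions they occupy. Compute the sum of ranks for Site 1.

46

Sorted (descending): 88, 78, 76, 66, 64, 53, 53, 53, 38, 38, 25
The 3 values of 53 occupy positions 6–8 → each gets rank 8.
The 2 values of 38 occupy positions 9–10 → each gets rank 10.
Site 1 values → pooled ranks: 78→2, 53→8, 38→10, 53→8, 38→10, 53→8
Rank sum = 2 + 8 + 10 + 8 + 10 + 8 = 46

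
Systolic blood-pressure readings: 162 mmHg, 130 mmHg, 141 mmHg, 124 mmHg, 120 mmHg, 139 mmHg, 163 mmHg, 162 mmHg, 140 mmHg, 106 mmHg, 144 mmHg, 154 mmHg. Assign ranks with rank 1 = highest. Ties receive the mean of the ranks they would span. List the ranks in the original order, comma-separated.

Sorted (descending): 163, 162, 162, 154, 144, 141, 140, 139, 130, 124, 120, 106
The 2 values of 162 occupy positions 2–3 → average rank (2+3)/2 = 2.5.

2.5, 9, 6, 10, 11, 8, 1, 2.5, 7, 12, 5, 4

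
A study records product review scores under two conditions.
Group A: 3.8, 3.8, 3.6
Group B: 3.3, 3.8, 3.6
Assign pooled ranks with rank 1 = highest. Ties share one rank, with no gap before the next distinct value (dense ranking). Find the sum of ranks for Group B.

6

Sorted (descending): 3.8, 3.8, 3.8, 3.6, 3.6, 3.3
The 3 values of 3.8 share dense rank 1.
The 2 values of 3.6 share dense rank 2.
Remaining distinct values take the next consecutive integers.
Group B values → pooled ranks: 3.3→3, 3.8→1, 3.6→2
Rank sum = 3 + 1 + 2 = 6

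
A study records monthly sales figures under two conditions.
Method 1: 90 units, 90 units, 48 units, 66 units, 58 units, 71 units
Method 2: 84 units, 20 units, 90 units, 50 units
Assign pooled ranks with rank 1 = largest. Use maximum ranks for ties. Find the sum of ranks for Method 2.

25

Sorted (descending): 90, 90, 90, 84, 71, 66, 58, 50, 48, 20
The 3 values of 90 occupy positions 1–3 → each gets rank 3.
Method 2 values → pooled ranks: 84→4, 20→10, 90→3, 50→8
Rank sum = 4 + 10 + 3 + 8 = 25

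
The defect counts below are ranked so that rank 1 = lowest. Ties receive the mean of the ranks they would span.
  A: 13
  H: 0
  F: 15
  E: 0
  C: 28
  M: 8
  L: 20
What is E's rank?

Sorted (ascending): 0, 0, 8, 13, 15, 20, 28
The 2 values of 0 occupy positions 1–2 → average rank (1+2)/2 = 1.5.
E has value 0 → rank 1.5.

1.5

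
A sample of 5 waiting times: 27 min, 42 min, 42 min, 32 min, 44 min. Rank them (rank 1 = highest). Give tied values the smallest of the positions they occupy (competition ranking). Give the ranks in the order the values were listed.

5, 2, 2, 4, 1

Sorted (descending): 44, 42, 42, 32, 27
The 2 values of 42 occupy positions 2–3 → each gets rank 2.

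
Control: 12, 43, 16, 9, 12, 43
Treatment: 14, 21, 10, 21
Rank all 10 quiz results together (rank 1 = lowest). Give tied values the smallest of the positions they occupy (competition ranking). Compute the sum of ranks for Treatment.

Sorted (ascending): 9, 10, 12, 12, 14, 16, 21, 21, 43, 43
The 2 values of 12 occupy positions 3–4 → each gets rank 3.
The 2 values of 21 occupy positions 7–8 → each gets rank 7.
The 2 values of 43 occupy positions 9–10 → each gets rank 9.
Treatment values → pooled ranks: 14→5, 21→7, 10→2, 21→7
Rank sum = 5 + 7 + 2 + 7 = 21

21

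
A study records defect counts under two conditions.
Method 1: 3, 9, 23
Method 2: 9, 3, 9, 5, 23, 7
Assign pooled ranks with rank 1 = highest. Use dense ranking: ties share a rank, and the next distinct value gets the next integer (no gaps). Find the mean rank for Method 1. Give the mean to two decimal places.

2.67

Sorted (descending): 23, 23, 9, 9, 9, 7, 5, 3, 3
The 2 values of 23 share dense rank 1.
The 3 values of 9 share dense rank 2.
The 2 values of 3 share dense rank 5.
Remaining distinct values take the next consecutive integers.
Method 1 values → pooled ranks: 3→5, 9→2, 23→1
Mean rank = (5 + 2 + 1) / 3 = 2.67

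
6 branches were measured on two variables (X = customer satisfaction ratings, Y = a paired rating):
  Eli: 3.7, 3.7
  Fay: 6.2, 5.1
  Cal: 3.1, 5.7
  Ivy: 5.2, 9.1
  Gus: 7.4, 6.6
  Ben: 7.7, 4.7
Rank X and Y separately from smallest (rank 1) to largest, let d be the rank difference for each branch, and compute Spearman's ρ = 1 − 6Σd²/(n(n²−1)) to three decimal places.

-0.029

Ranks of variable 1: 2, 4, 1, 3, 5, 6
Ranks of variable 2: 1, 3, 4, 6, 5, 2
d = r₁ − r₂: 1, 1, -3, -3, 0, 4
d²: 1, 1, 9, 9, 0, 16; Σd² = 36
ρ = 1 − 6·36/(6·35) = 1 − 216/210 = -0.029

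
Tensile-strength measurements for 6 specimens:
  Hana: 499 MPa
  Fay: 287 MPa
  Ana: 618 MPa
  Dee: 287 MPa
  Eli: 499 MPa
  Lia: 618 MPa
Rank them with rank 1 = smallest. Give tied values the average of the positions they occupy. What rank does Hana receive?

Sorted (ascending): 287, 287, 499, 499, 618, 618
The 2 values of 287 occupy positions 1–2 → average rank (1+2)/2 = 1.5.
The 2 values of 499 occupy positions 3–4 → average rank (3+4)/2 = 3.5.
The 2 values of 618 occupy positions 5–6 → average rank (5+6)/2 = 5.5.
Hana has value 499 MPa → rank 3.5.

3.5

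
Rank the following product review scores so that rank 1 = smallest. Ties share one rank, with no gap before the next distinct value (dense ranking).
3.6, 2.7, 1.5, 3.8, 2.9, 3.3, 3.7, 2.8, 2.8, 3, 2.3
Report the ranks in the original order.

Sorted (ascending): 1.5, 2.3, 2.7, 2.8, 2.8, 2.9, 3, 3.3, 3.6, 3.7, 3.8
The 2 values of 2.8 share dense rank 4.
Remaining distinct values take the next consecutive integers.

8, 3, 1, 10, 5, 7, 9, 4, 4, 6, 2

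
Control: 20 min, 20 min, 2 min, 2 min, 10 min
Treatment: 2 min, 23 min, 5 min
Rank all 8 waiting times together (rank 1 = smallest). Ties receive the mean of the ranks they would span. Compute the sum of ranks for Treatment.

14

Sorted (ascending): 2, 2, 2, 5, 10, 20, 20, 23
The 3 values of 2 occupy positions 1–3 → average rank 2.
The 2 values of 20 occupy positions 6–7 → average rank (6+7)/2 = 6.5.
Treatment values → pooled ranks: 2→2, 23→8, 5→4
Rank sum = 2 + 8 + 4 = 14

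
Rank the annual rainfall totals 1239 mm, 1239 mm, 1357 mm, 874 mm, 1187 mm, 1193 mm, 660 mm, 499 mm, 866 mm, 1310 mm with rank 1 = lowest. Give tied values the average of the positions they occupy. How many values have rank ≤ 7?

Sorted (ascending): 499, 660, 866, 874, 1187, 1193, 1239, 1239, 1310, 1357
The 2 values of 1239 occupy positions 7–8 → average rank (7+8)/2 = 7.5.
Ranks ≤ 7: {1, 2, 3, 4, 5, 6} → 6 values.

6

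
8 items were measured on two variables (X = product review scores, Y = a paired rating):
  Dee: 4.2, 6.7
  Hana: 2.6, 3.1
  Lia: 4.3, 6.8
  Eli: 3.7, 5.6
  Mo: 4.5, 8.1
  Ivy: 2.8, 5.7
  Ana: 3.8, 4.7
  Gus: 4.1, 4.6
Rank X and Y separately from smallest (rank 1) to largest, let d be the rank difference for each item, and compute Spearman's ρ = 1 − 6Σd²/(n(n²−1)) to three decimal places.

Ranks of variable 1: 6, 1, 7, 3, 8, 2, 4, 5
Ranks of variable 2: 6, 1, 7, 4, 8, 5, 3, 2
d = r₁ − r₂: 0, 0, 0, -1, 0, -3, 1, 3
d²: 0, 0, 0, 1, 0, 9, 1, 9; Σd² = 20
ρ = 1 − 6·20/(8·63) = 1 − 120/504 = 0.762

0.762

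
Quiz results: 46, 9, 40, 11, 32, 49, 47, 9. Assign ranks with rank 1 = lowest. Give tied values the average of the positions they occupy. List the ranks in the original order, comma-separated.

6, 1.5, 5, 3, 4, 8, 7, 1.5

Sorted (ascending): 9, 9, 11, 32, 40, 46, 47, 49
The 2 values of 9 occupy positions 1–2 → average rank (1+2)/2 = 1.5.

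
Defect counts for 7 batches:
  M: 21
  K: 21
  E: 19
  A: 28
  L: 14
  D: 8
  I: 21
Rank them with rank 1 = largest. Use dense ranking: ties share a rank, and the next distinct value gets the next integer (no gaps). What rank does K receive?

Sorted (descending): 28, 21, 21, 21, 19, 14, 8
The 3 values of 21 share dense rank 2.
Remaining distinct values take the next consecutive integers.
K has value 21 → rank 2.

2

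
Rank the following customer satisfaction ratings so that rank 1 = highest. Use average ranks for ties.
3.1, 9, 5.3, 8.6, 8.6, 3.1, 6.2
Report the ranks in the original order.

Sorted (descending): 9, 8.6, 8.6, 6.2, 5.3, 3.1, 3.1
The 2 values of 8.6 occupy positions 2–3 → average rank (2+3)/2 = 2.5.
The 2 values of 3.1 occupy positions 6–7 → average rank (6+7)/2 = 6.5.

6.5, 1, 5, 2.5, 2.5, 6.5, 4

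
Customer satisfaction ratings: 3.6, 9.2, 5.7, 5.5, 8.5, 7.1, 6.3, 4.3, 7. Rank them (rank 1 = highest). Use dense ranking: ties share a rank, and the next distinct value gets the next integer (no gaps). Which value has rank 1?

9.2

Sorted (descending): 9.2, 8.5, 7.1, 7, 6.3, 5.7, 5.5, 4.3, 3.6
No ties — each value takes its position as its rank.
Rank 1 → value 9.2.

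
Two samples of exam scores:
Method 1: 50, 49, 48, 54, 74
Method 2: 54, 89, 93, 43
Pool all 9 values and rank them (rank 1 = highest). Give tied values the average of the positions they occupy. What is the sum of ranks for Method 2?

Sorted (descending): 93, 89, 74, 54, 54, 50, 49, 48, 43
The 2 values of 54 occupy positions 4–5 → average rank (4+5)/2 = 4.5.
Method 2 values → pooled ranks: 54→4.5, 89→2, 93→1, 43→9
Rank sum = 4.5 + 2 + 1 + 9 = 16.5

16.5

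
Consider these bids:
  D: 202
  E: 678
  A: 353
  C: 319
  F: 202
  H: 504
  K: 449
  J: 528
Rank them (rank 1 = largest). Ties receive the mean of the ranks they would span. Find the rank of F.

7.5

Sorted (descending): 678, 528, 504, 449, 353, 319, 202, 202
The 2 values of 202 occupy positions 7–8 → average rank (7+8)/2 = 7.5.
F has value 202 → rank 7.5.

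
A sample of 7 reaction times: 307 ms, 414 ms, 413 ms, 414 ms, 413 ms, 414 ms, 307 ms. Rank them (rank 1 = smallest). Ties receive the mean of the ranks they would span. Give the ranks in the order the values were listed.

1.5, 6, 3.5, 6, 3.5, 6, 1.5

Sorted (ascending): 307, 307, 413, 413, 414, 414, 414
The 2 values of 307 occupy positions 1–2 → average rank (1+2)/2 = 1.5.
The 2 values of 413 occupy positions 3–4 → average rank (3+4)/2 = 3.5.
The 3 values of 414 occupy positions 5–7 → average rank 6.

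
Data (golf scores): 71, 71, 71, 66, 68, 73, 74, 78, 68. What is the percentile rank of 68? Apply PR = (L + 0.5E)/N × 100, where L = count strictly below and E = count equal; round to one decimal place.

N = 9.
Strictly below 68: 1. Equal to 68: 2.
PR = (1 + 0.5·2)/9 × 100 = 22.2

22.2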